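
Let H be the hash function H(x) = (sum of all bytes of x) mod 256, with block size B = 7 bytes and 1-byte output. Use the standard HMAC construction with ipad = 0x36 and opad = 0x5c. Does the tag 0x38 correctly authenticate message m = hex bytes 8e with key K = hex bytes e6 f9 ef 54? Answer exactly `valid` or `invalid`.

Key hex bytes e6 f9 ef 54 is 4 bytes ≤ B = 7; zero-pad to 7 bytes: K' = e6 f9 ef 54 00 00 00.
K' ⊕ ipad = d0 cf d9 62 36 36 36; K' ⊕ opad = ba a5 b3 08 5c 5c 5c.
Inner hash: sum = 208+207+217+98+54+54+54+142 = 1034; mod 256 = 10 → 0a.
Outer hash (recomputed tag): sum = 186+165+179+8+92+92+92+10 = 824; mod 256 = 56 → 38.
Recomputed tag = 38; claimed = 38 → match.

valid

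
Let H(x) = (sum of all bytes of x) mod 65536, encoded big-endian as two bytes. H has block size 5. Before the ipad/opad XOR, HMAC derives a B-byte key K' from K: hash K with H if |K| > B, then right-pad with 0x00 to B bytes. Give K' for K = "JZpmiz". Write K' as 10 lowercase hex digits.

0264000000

|K| = 6 > B = 5, so first hash the key.
H(K): sum = 74+90+112+109+105+122 = 612 → 02 64.
Zero-pad H(K) = 02 64 to 5 bytes: K' = 02 64 00 00 00.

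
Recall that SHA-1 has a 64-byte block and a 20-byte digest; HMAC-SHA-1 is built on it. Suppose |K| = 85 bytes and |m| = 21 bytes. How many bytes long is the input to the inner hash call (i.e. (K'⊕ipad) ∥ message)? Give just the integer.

Key is 85 > 64 bytes, so it is hashed to 20 bytes then zero-padded to 64: |K'| = 64.
Inner input = (K'⊕ipad) ∥ m → 64 + 21 = 85 bytes.

85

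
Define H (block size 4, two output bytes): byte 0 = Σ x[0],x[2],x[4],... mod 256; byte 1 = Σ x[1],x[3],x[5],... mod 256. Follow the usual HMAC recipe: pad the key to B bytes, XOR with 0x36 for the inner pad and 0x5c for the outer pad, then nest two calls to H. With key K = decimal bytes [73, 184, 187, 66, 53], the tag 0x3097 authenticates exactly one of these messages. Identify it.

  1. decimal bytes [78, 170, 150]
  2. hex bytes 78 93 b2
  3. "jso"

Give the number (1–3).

Key decimal bytes [73, 184, 187, 66, 53] = 49 b8 bb 42 35 is 5 bytes > B = 4, so hash it first: H(key) = 39 fa, then zero-pad to 4 bytes: K' = 39 fa 00 00.
K' ⊕ ipad = 0f cc 36 36; K' ⊕ opad = 65 a6 5c 5c.
m1: inner = H(0f cc 36 36 4e aa 96) = 29 ac; tag = H(65 a6 5c 5c 29 ac) = eaae
m2: inner = H(0f cc 36 36 78 93 b2) = 6f 95; tag = H(65 a6 5c 5c 6f 95) = 3097 ← matches
m3: inner = H(0f cc 36 36 6a 73 6f) = 1e 75; tag = H(65 a6 5c 5c 1e 75) = df77

2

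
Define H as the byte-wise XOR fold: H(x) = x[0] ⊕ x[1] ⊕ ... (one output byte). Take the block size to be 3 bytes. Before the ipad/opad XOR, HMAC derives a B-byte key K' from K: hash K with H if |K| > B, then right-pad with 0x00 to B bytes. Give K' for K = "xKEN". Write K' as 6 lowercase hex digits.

|K| = 4 > B = 3, so first hash the key.
H(K): XOR 78⊕4b⊕45⊕4e = 38.
Zero-pad H(K) = 38 to 3 bytes: K' = 38 00 00.

380000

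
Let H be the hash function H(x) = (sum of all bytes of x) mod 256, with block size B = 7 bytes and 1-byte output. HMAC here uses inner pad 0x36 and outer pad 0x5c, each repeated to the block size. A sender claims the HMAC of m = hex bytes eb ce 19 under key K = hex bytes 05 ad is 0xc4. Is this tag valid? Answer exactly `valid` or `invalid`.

Key hex bytes 05 ad is 2 bytes ≤ B = 7; zero-pad to 7 bytes: K' = 05 ad 00 00 00 00 00.
K' ⊕ ipad = 33 9b 36 36 36 36 36; K' ⊕ opad = 59 f1 5c 5c 5c 5c 5c.
Inner hash: sum = 51+155+54+54+54+54+54+235+206+25 = 942; mod 256 = 174 → ae.
Outer hash (recomputed tag): sum = 89+241+92+92+92+92+92+174 = 964; mod 256 = 196 → c4.
Recomputed tag = c4; claimed = c4 → match.

valid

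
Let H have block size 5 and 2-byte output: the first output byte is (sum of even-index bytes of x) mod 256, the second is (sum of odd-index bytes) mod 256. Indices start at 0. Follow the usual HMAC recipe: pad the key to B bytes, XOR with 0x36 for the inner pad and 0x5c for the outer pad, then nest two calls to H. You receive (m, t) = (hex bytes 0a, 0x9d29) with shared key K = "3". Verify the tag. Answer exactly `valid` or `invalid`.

Key "3" = 33 is 1 byte ≤ B = 5; zero-pad to 5 bytes: K' = 33 00 00 00 00.
K' ⊕ ipad = 05 36 36 36 36; K' ⊕ opad = 6f 5c 5c 5c 5c.
Inner hash: even-index sum = 113 mod 256 = 113; odd-index sum = 118 mod 256 = 118 → 71 76.
Outer hash (recomputed tag): even-index sum = 413 mod 256 = 157; odd-index sum = 297 mod 256 = 41 → 9d 29.
Recomputed tag = 9d29; claimed = 9d29 → match.

valid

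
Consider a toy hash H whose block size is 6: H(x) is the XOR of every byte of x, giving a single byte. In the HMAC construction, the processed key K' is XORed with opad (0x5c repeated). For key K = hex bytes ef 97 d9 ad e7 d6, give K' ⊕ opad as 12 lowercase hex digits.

Key hex bytes ef 97 d9 ad e7 d6 is exactly B = 6 bytes: K' = ef 97 d9 ad e7 d6.
XOR each byte with 0x5c: ef⊕5c=b3, 97⊕5c=cb, d9⊕5c=85, ad⊕5c=f1, e7⊕5c=bb, d6⊕5c=8a.

b3cb85f1bb8a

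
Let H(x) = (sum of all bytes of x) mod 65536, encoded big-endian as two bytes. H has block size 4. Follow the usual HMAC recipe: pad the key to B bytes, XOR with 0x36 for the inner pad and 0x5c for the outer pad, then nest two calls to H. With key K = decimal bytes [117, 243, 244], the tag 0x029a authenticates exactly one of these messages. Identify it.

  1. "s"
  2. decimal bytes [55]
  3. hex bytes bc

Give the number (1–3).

3

Key decimal bytes [117, 243, 244] = 75 f3 f4 is 3 bytes ≤ B = 4; zero-pad to 4 bytes: K' = 75 f3 f4 00.
K' ⊕ ipad = 43 c5 c2 36; K' ⊕ opad = 29 af a8 5c.
m1: inner = H(43 c5 c2 36 73) = 02 73; tag = H(29 af a8 5c 02 73) = 0251
m2: inner = H(43 c5 c2 36 37) = 02 37; tag = H(29 af a8 5c 02 37) = 0215
m3: inner = H(43 c5 c2 36 bc) = 02 bc; tag = H(29 af a8 5c 02 bc) = 029a ← matches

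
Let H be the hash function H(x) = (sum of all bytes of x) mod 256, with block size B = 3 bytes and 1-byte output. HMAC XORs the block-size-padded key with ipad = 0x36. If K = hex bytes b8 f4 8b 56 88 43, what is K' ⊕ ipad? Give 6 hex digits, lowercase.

6e3636

Key hex bytes b8 f4 8b 56 88 43 is 6 bytes > B = 3, so hash it first: H(key) = 58, then zero-pad to 3 bytes: K' = 58 00 00.
XOR each byte with 0x36: 58⊕36=6e, 00⊕36=36, 00⊕36=36.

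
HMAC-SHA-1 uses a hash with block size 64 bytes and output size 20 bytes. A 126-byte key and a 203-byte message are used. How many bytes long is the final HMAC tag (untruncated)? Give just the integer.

20

The tag is one SHA-1 digest: 20 bytes.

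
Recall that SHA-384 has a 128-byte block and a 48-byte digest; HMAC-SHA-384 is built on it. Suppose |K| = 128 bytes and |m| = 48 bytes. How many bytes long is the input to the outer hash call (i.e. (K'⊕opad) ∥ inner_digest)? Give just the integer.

176

Key is 128 ≤ 128 bytes, zero-padded: |K'| = 128.
Outer input = (K'⊕opad) ∥ H(inner) → 128 + 48 = 176 bytes.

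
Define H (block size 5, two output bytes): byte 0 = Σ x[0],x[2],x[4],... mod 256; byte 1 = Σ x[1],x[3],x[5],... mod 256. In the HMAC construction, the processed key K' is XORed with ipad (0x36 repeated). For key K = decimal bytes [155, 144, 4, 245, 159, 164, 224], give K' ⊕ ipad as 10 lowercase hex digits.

Key decimal bytes [155, 144, 4, 245, 159, 164, 224] = 9b 90 04 f5 9f a4 e0 is 7 bytes > B = 5, so hash it first: H(key) = 1e 29, then zero-pad to 5 bytes: K' = 1e 29 00 00 00.
XOR each byte with 0x36: 1e⊕36=28, 29⊕36=1f, 00⊕36=36, 00⊕36=36, 00⊕36=36.

281f363636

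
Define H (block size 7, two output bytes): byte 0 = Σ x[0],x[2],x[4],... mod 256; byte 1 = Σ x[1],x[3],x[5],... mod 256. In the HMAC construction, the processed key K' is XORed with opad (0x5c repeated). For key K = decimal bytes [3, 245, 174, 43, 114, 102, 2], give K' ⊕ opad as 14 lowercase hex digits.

Key decimal bytes [3, 245, 174, 43, 114, 102, 2] = 03 f5 ae 2b 72 66 02 is exactly B = 7 bytes: K' = 03 f5 ae 2b 72 66 02.
XOR each byte with 0x5c: 03⊕5c=5f, f5⊕5c=a9, ae⊕5c=f2, 2b⊕5c=77, 72⊕5c=2e, 66⊕5c=3a, 02⊕5c=5e.

5fa9f2772e3a5e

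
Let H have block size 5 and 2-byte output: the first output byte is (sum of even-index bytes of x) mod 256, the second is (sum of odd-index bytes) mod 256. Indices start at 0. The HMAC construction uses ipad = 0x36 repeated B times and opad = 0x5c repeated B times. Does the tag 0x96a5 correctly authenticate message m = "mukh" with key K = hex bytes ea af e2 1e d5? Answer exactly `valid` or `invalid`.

Key hex bytes ea af e2 1e d5 is exactly B = 5 bytes: K' = ea af e2 1e d5.
K' ⊕ ipad = dc 99 d4 28 e3; K' ⊕ opad = b6 f3 be 42 89.
Inner hash: even-index sum = 880 mod 256 = 112; odd-index sum = 409 mod 256 = 153 → 70 99.
Outer hash (recomputed tag): even-index sum = 662 mod 256 = 150; odd-index sum = 421 mod 256 = 165 → 96 a5.
Recomputed tag = 96a5; claimed = 96a5 → match.

valid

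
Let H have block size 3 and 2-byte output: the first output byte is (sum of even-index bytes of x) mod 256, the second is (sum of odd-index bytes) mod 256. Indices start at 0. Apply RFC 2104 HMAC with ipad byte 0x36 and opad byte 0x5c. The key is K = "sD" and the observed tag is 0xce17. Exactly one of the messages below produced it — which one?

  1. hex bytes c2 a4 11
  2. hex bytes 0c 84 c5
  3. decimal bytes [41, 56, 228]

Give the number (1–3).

Key "sD" = 73 44 is 2 bytes ≤ B = 3; zero-pad to 3 bytes: K' = 73 44 00.
K' ⊕ ipad = 45 72 36; K' ⊕ opad = 2f 18 5c.
m1: inner = H(45 72 36 c2 a4 11) = 1f 45; tag = H(2f 18 5c 1f 45) = d037
m2: inner = H(45 72 36 0c 84 c5) = ff 43; tag = H(2f 18 5c ff 43) = ce17 ← matches
m3: inner = H(45 72 36 29 38 e4) = b3 7f; tag = H(2f 18 5c b3 7f) = 0acb

2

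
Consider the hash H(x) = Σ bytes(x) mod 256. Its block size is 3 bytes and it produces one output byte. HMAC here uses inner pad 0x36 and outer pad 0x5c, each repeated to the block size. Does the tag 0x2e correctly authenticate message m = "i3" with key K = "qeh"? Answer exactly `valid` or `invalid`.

valid

Key "qeh" = 71 65 68 is exactly B = 3 bytes: K' = 71 65 68.
K' ⊕ ipad = 47 53 5e; K' ⊕ opad = 2d 39 34.
Inner hash: sum = 71+83+94+105+51 = 404; mod 256 = 148 → 94.
Outer hash (recomputed tag): sum = 45+57+52+148 = 302; mod 256 = 46 → 2e.
Recomputed tag = 2e; claimed = 2e → match.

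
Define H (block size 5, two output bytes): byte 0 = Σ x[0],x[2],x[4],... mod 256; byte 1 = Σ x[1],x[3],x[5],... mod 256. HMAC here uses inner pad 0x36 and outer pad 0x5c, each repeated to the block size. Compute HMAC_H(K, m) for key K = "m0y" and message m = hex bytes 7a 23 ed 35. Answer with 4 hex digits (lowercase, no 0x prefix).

5500

Key "m0y" = 6d 30 79 is 3 bytes ≤ B = 5; zero-pad to 5 bytes: K' = 6d 30 79 00 00.
K' ⊕ ipad = 5b 06 4f 36 36.  K' ⊕ opad = 31 6c 25 5c 5c.
Inner input = (K'⊕ipad) ∥ m = 5b 06 4f 36 36 ∥ 7a 23 ed 35.
Inner hash: even-index sum = 312 mod 256 = 56; odd-index sum = 419 mod 256 = 163 → 38 a3.
Outer input = (K'⊕opad) ∥ inner = 31 6c 25 5c 5c ∥ 38 a3.
Outer hash (tag): even-index sum = 341 mod 256 = 85; odd-index sum = 256 mod 256 = 0 → 55 00.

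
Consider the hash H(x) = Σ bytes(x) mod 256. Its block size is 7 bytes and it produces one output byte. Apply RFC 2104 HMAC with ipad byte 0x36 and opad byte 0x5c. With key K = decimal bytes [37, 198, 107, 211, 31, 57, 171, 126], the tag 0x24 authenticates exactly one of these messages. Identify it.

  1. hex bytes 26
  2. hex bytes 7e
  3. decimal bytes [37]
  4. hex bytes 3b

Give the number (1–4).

1

Key decimal bytes [37, 198, 107, 211, 31, 57, 171, 126] = 25 c6 6b d3 1f 39 ab 7e is 8 bytes > B = 7, so hash it first: H(key) = aa, then zero-pad to 7 bytes: K' = aa 00 00 00 00 00 00.
K' ⊕ ipad = 9c 36 36 36 36 36 36; K' ⊕ opad = f6 5c 5c 5c 5c 5c 5c.
m1: inner = H(9c 36 36 36 36 36 36 26) = 06; tag = H(f6 5c 5c 5c 5c 5c 5c 06) = 24 ← matches
m2: inner = H(9c 36 36 36 36 36 36 7e) = 5e; tag = H(f6 5c 5c 5c 5c 5c 5c 5e) = 7c
m3: inner = H(9c 36 36 36 36 36 36 25) = 05; tag = H(f6 5c 5c 5c 5c 5c 5c 05) = 23
m4: inner = H(9c 36 36 36 36 36 36 3b) = 1b; tag = H(f6 5c 5c 5c 5c 5c 5c 1b) = 39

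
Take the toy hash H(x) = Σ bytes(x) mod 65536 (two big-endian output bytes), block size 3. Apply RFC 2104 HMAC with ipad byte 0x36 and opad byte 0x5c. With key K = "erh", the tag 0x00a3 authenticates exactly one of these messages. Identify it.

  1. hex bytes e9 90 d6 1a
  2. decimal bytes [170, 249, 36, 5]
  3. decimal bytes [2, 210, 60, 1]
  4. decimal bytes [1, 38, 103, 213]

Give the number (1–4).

3

Key "erh" = 65 72 68 is exactly B = 3 bytes: K' = 65 72 68.
K' ⊕ ipad = 53 44 5e; K' ⊕ opad = 39 2e 34.
m1: inner = H(53 44 5e e9 90 d6 1a) = 03 5e; tag = H(39 2e 34 03 5e) = 00fc
m2: inner = H(53 44 5e aa f9 24 05) = 02 c1; tag = H(39 2e 34 02 c1) = 015e
m3: inner = H(53 44 5e 02 d2 3c 01) = 02 06; tag = H(39 2e 34 02 06) = 00a3 ← matches
m4: inner = H(53 44 5e 01 26 67 d5) = 02 58; tag = H(39 2e 34 02 58) = 00f5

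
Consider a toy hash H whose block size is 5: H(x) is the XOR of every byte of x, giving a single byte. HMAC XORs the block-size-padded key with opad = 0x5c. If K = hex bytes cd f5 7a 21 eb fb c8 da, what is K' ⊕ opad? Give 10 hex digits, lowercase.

Key hex bytes cd f5 7a 21 eb fb c8 da is 8 bytes > B = 5, so hash it first: H(key) = 61, then zero-pad to 5 bytes: K' = 61 00 00 00 00.
XOR each byte with 0x5c: 61⊕5c=3d, 00⊕5c=5c, 00⊕5c=5c, 00⊕5c=5c, 00⊕5c=5c.

3d5c5c5c5c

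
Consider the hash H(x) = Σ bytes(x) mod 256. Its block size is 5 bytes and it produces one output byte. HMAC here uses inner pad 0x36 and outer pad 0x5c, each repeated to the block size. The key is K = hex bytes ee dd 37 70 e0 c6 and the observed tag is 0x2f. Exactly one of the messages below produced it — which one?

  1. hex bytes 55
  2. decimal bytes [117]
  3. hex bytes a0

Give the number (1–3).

Key hex bytes ee dd 37 70 e0 c6 is 6 bytes > B = 5, so hash it first: H(key) = 18, then zero-pad to 5 bytes: K' = 18 00 00 00 00.
K' ⊕ ipad = 2e 36 36 36 36; K' ⊕ opad = 44 5c 5c 5c 5c.
m1: inner = H(2e 36 36 36 36 55) = 5b; tag = H(44 5c 5c 5c 5c 5b) = 0f
m2: inner = H(2e 36 36 36 36 75) = 7b; tag = H(44 5c 5c 5c 5c 7b) = 2f ← matches
m3: inner = H(2e 36 36 36 36 a0) = a6; tag = H(44 5c 5c 5c 5c a6) = 5a

2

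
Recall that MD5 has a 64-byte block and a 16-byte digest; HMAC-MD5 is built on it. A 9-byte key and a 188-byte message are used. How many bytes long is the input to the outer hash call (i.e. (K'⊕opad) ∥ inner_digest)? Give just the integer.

80

Key is 9 ≤ 64 bytes, zero-padded: |K'| = 64.
Outer input = (K'⊕opad) ∥ H(inner) → 64 + 16 = 80 bytes.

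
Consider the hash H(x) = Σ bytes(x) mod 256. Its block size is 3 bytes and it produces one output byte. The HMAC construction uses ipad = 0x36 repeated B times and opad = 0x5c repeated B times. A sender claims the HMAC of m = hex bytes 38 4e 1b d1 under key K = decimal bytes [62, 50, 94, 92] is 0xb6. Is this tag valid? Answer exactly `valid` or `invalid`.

invalid

Key decimal bytes [62, 50, 94, 92] = 3e 32 5e 5c is 4 bytes > B = 3, so hash it first: H(key) = 2a, then zero-pad to 3 bytes: K' = 2a 00 00.
K' ⊕ ipad = 1c 36 36; K' ⊕ opad = 76 5c 5c.
Inner hash: sum = 28+54+54+56+78+27+209 = 506; mod 256 = 250 → fa.
Outer hash (recomputed tag): sum = 118+92+92+250 = 552; mod 256 = 40 → 28.
Recomputed tag = 28; claimed = b6 → mismatch.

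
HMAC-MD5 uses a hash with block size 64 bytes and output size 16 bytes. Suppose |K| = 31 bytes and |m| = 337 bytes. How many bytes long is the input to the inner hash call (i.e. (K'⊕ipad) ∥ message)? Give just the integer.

401

Key is 31 ≤ 64 bytes, zero-padded: |K'| = 64.
Inner input = (K'⊕ipad) ∥ m → 64 + 337 = 401 bytes.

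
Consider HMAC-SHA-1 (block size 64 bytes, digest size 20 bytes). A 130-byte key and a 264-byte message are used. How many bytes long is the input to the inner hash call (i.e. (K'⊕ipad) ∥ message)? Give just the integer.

328

Key is 130 > 64 bytes, so it is hashed to 20 bytes then zero-padded to 64: |K'| = 64.
Inner input = (K'⊕ipad) ∥ m → 64 + 264 = 328 bytes.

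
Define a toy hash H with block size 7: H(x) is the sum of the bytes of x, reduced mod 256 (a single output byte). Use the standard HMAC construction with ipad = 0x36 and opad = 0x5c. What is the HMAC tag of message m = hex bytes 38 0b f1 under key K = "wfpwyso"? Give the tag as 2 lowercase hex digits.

7c

Key "wfpwyso" = 77 66 70 77 79 73 6f is exactly B = 7 bytes: K' = 77 66 70 77 79 73 6f.
K' ⊕ ipad = 41 50 46 41 4f 45 59.  K' ⊕ opad = 2b 3a 2c 2b 25 2f 33.
Inner input = (K'⊕ipad) ∥ m = 41 50 46 41 4f 45 59 ∥ 38 0b f1.
Inner hash: sum = 65+80+70+65+79+69+89+56+11+241 = 825; mod 256 = 57 → 39.
Outer input = (K'⊕opad) ∥ inner = 2b 3a 2c 2b 25 2f 33 ∥ 39.
Outer hash (tag): sum = 43+58+44+43+37+47+51+57 = 380; mod 256 = 124 → 7c.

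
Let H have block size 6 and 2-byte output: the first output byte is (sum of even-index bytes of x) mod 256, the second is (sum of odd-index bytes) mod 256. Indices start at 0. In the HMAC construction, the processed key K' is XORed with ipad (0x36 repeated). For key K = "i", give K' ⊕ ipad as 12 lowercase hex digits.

Key "i" = 69 is 1 byte ≤ B = 6; zero-pad to 6 bytes: K' = 69 00 00 00 00 00.
XOR each byte with 0x36: 69⊕36=5f, 00⊕36=36, 00⊕36=36, 00⊕36=36, 00⊕36=36, 00⊕36=36.

5f3636363636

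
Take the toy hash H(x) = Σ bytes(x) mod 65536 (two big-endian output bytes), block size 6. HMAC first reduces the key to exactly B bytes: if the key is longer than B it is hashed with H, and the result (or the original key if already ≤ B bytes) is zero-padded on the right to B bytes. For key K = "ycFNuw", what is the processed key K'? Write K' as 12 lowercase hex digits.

7963464e7577

Key "ycFNuw" = 79 63 46 4e 75 77 is exactly B = 6 bytes: K' = 79 63 46 4e 75 77.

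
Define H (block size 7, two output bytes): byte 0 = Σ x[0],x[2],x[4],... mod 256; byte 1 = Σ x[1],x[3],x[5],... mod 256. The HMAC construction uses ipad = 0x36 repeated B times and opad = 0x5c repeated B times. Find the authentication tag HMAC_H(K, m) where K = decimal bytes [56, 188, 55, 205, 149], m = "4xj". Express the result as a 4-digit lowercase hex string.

4d2d

Key decimal bytes [56, 188, 55, 205, 149] = 38 bc 37 cd 95 is 5 bytes ≤ B = 7; zero-pad to 7 bytes: K' = 38 bc 37 cd 95 00 00.
K' ⊕ ipad = 0e 8a 01 fb a3 36 36.  K' ⊕ opad = 64 e0 6b 91 c9 5c 5c.
Inner input = (K'⊕ipad) ∥ m = 0e 8a 01 fb a3 36 36 ∥ 34 78 6a.
Inner hash: even-index sum = 352 mod 256 = 96; odd-index sum = 601 mod 256 = 89 → 60 59.
Outer input = (K'⊕opad) ∥ inner = 64 e0 6b 91 c9 5c 5c ∥ 60 59.
Outer hash (tag): even-index sum = 589 mod 256 = 77; odd-index sum = 557 mod 256 = 45 → 4d 2d.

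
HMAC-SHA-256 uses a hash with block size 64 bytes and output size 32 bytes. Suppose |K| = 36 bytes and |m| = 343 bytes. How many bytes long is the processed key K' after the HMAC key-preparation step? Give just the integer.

64

Key is 36 ≤ 64 bytes, zero-padded: |K'| = 64.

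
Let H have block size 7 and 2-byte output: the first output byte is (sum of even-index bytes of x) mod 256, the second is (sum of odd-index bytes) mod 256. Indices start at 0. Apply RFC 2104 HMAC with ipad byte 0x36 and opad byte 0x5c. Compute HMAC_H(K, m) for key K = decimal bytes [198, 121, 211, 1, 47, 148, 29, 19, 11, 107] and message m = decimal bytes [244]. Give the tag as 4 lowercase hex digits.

Key decimal bytes [198, 121, 211, 1, 47, 148, 29, 19, 11, 107] = c6 79 d3 01 2f 94 1d 13 0b 6b is 10 bytes > B = 7, so hash it first: H(key) = f0 8c, then zero-pad to 7 bytes: K' = f0 8c 00 00 00 00 00.
K' ⊕ ipad = c6 ba 36 36 36 36 36.  K' ⊕ opad = ac d0 5c 5c 5c 5c 5c.
Inner input = (K'⊕ipad) ∥ m = c6 ba 36 36 36 36 36 ∥ f4.
Inner hash: even-index sum = 360 mod 256 = 104; odd-index sum = 538 mod 256 = 26 → 68 1a.
Outer input = (K'⊕opad) ∥ inner = ac d0 5c 5c 5c 5c 5c ∥ 68 1a.
Outer hash (tag): even-index sum = 474 mod 256 = 218; odd-index sum = 496 mod 256 = 240 → da f0.

daf0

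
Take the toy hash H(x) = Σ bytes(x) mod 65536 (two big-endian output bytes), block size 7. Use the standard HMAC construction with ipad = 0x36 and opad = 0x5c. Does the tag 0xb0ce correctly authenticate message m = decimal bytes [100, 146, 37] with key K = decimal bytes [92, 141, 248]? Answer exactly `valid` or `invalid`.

invalid

Key decimal bytes [92, 141, 248] = 5c 8d f8 is 3 bytes ≤ B = 7; zero-pad to 7 bytes: K' = 5c 8d f8 00 00 00 00.
K' ⊕ ipad = 6a bb ce 36 36 36 36; K' ⊕ opad = 00 d1 a4 5c 5c 5c 5c.
Inner hash: sum = 106+187+206+54+54+54+54+100+146+37 = 998 → 03 e6.
Outer hash (recomputed tag): sum = 0+209+164+92+92+92+92+3+230 = 974 → 03 ce.
Recomputed tag = 03ce; claimed = b0ce → mismatch.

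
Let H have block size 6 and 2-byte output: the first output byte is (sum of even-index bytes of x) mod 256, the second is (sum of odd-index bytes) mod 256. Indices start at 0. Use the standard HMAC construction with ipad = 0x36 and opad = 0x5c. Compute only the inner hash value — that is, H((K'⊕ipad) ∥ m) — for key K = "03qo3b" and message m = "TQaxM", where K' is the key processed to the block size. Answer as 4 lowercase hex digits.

Key "03qo3b" = 30 33 71 6f 33 62 is exactly B = 6 bytes: K' = 30 33 71 6f 33 62.
K' ⊕ ipad = 06 05 47 59 05 54.
Inner input = 06 05 47 59 05 54 ∥ 54 51 61 78 4d.
Inner hash: even-index sum = 340 mod 256 = 84; odd-index sum = 379 mod 256 = 123 → 54 7b.

547b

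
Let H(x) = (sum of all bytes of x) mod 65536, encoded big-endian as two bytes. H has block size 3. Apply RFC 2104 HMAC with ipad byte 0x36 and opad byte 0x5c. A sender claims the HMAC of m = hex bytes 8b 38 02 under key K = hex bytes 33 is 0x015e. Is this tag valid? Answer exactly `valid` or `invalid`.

valid

Key hex bytes 33 is 1 byte ≤ B = 3; zero-pad to 3 bytes: K' = 33 00 00.
K' ⊕ ipad = 05 36 36; K' ⊕ opad = 6f 5c 5c.
Inner hash: sum = 5+54+54+139+56+2 = 310 → 01 36.
Outer hash (recomputed tag): sum = 111+92+92+1+54 = 350 → 01 5e.
Recomputed tag = 015e; claimed = 015e → match.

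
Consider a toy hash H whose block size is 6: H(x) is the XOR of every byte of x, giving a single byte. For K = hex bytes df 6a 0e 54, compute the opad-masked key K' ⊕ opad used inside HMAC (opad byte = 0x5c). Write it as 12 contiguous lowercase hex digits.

833652085c5c

Key hex bytes df 6a 0e 54 is 4 bytes ≤ B = 6; zero-pad to 6 bytes: K' = df 6a 0e 54 00 00.
XOR each byte with 0x5c: df⊕5c=83, 6a⊕5c=36, 0e⊕5c=52, 54⊕5c=08, 00⊕5c=5c, 00⊕5c=5c.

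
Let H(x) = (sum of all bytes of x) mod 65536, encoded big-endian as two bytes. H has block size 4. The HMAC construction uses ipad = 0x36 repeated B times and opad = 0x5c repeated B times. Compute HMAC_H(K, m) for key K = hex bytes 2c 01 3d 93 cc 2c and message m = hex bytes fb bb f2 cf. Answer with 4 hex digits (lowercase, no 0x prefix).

Key hex bytes 2c 01 3d 93 cc 2c is 6 bytes > B = 4, so hash it first: H(key) = 01 f5, then zero-pad to 4 bytes: K' = 01 f5 00 00.
K' ⊕ ipad = 37 c3 36 36.  K' ⊕ opad = 5d a9 5c 5c.
Inner input = (K'⊕ipad) ∥ m = 37 c3 36 36 ∥ fb bb f2 cf.
Inner hash: sum = 55+195+54+54+251+187+242+207 = 1245 → 04 dd.
Outer input = (K'⊕opad) ∥ inner = 5d a9 5c 5c ∥ 04 dd.
Outer hash (tag): sum = 93+169+92+92+4+221 = 671 → 02 9f.

029f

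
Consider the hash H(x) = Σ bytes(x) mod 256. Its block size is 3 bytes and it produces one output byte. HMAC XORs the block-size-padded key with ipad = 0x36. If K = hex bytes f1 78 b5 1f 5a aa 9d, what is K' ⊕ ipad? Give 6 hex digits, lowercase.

Key hex bytes f1 78 b5 1f 5a aa 9d is 7 bytes > B = 3, so hash it first: H(key) = de, then zero-pad to 3 bytes: K' = de 00 00.
XOR each byte with 0x36: de⊕36=e8, 00⊕36=36, 00⊕36=36.

e83636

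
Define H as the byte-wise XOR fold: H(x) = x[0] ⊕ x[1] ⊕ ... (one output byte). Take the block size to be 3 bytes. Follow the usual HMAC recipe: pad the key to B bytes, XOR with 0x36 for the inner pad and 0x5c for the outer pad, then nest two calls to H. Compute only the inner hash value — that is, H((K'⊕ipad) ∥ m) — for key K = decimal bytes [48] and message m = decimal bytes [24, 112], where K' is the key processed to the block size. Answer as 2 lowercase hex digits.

6e

Key decimal bytes [48] = 30 is 1 byte ≤ B = 3; zero-pad to 3 bytes: K' = 30 00 00.
K' ⊕ ipad = 06 36 36.
Inner input = 06 36 36 ∥ 18 70.
Inner hash: XOR 06⊕36⊕36⊕18⊕70 = 6e.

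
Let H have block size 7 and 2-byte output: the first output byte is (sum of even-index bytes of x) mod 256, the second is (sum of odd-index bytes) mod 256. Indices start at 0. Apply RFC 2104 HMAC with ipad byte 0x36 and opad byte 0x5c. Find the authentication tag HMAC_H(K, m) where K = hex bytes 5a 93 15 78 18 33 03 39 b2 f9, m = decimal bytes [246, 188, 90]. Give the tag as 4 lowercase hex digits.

Key hex bytes 5a 93 15 78 18 33 03 39 b2 f9 is 10 bytes > B = 7, so hash it first: H(key) = 3c 70, then zero-pad to 7 bytes: K' = 3c 70 00 00 00 00 00.
K' ⊕ ipad = 0a 46 36 36 36 36 36.  K' ⊕ opad = 60 2c 5c 5c 5c 5c 5c.
Inner input = (K'⊕ipad) ∥ m = 0a 46 36 36 36 36 36 ∥ f6 bc 5a.
Inner hash: even-index sum = 360 mod 256 = 104; odd-index sum = 514 mod 256 = 2 → 68 02.
Outer input = (K'⊕opad) ∥ inner = 60 2c 5c 5c 5c 5c 5c ∥ 68 02.
Outer hash (tag): even-index sum = 374 mod 256 = 118; odd-index sum = 332 mod 256 = 76 → 76 4c.

764c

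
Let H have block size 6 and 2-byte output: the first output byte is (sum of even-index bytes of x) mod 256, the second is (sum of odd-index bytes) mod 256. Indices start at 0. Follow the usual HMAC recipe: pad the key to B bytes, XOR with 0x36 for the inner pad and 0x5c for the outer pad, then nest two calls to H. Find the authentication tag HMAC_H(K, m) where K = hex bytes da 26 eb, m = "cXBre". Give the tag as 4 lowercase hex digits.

Key hex bytes da 26 eb is 3 bytes ≤ B = 6; zero-pad to 6 bytes: K' = da 26 eb 00 00 00.
K' ⊕ ipad = ec 10 dd 36 36 36.  K' ⊕ opad = 86 7a b7 5c 5c 5c.
Inner input = (K'⊕ipad) ∥ m = ec 10 dd 36 36 36 ∥ 63 58 42 72 65.
Inner hash: even-index sum = 777 mod 256 = 9; odd-index sum = 326 mod 256 = 70 → 09 46.
Outer input = (K'⊕opad) ∥ inner = 86 7a b7 5c 5c 5c ∥ 09 46.
Outer hash (tag): even-index sum = 418 mod 256 = 162; odd-index sum = 376 mod 256 = 120 → a2 78.

a278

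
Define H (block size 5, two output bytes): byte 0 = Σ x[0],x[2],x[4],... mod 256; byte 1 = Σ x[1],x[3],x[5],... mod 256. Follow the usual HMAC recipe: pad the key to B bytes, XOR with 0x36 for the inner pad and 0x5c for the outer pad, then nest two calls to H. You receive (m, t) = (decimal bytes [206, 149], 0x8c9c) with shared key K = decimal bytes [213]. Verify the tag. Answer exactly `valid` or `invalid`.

Key decimal bytes [213] = d5 is 1 byte ≤ B = 5; zero-pad to 5 bytes: K' = d5 00 00 00 00.
K' ⊕ ipad = e3 36 36 36 36; K' ⊕ opad = 89 5c 5c 5c 5c.
Inner hash: even-index sum = 484 mod 256 = 228; odd-index sum = 314 mod 256 = 58 → e4 3a.
Outer hash (recomputed tag): even-index sum = 379 mod 256 = 123; odd-index sum = 412 mod 256 = 156 → 7b 9c.
Recomputed tag = 7b9c; claimed = 8c9c → mismatch.

invalid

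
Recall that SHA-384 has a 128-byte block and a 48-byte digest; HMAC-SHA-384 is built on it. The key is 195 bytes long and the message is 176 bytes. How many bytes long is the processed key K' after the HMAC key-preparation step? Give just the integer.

Key is 195 > 128 bytes, so it is hashed to 48 bytes then zero-padded to 128: |K'| = 128.

128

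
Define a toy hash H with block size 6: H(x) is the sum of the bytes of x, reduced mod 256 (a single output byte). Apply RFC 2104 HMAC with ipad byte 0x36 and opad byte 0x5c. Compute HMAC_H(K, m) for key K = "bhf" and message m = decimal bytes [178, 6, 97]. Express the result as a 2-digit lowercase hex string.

7d

Key "bhf" = 62 68 66 is 3 bytes ≤ B = 6; zero-pad to 6 bytes: K' = 62 68 66 00 00 00.
K' ⊕ ipad = 54 5e 50 36 36 36.  K' ⊕ opad = 3e 34 3a 5c 5c 5c.
Inner input = (K'⊕ipad) ∥ m = 54 5e 50 36 36 36 ∥ b2 06 61.
Inner hash: sum = 84+94+80+54+54+54+178+6+97 = 701; mod 256 = 189 → bd.
Outer input = (K'⊕opad) ∥ inner = 3e 34 3a 5c 5c 5c ∥ bd.
Outer hash (tag): sum = 62+52+58+92+92+92+189 = 637; mod 256 = 125 → 7d.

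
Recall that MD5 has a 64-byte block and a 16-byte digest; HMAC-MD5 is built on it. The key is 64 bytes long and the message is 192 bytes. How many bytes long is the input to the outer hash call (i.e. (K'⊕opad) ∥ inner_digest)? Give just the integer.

Key is 64 ≤ 64 bytes, zero-padded: |K'| = 64.
Outer input = (K'⊕opad) ∥ H(inner) → 64 + 16 = 80 bytes.

80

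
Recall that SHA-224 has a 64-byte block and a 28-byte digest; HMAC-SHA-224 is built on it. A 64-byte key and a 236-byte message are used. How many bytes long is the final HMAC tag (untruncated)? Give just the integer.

The tag is one SHA-224 digest: 28 bytes.

28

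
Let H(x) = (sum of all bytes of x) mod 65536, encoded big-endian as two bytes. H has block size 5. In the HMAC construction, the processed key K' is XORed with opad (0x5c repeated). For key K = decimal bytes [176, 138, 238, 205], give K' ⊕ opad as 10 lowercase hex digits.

ecd6b2915c

Key decimal bytes [176, 138, 238, 205] = b0 8a ee cd is 4 bytes ≤ B = 5; zero-pad to 5 bytes: K' = b0 8a ee cd 00.
XOR each byte with 0x5c: b0⊕5c=ec, 8a⊕5c=d6, ee⊕5c=b2, cd⊕5c=91, 00⊕5c=5c.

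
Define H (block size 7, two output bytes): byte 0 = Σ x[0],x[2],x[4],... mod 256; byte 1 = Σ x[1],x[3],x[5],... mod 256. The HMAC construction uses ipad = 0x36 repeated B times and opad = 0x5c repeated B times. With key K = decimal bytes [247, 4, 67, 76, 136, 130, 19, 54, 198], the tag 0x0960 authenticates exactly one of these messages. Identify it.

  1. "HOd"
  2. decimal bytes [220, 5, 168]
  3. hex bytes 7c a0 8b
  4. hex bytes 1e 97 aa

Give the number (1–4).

Key decimal bytes [247, 4, 67, 76, 136, 130, 19, 54, 198] = f7 04 43 4c 88 82 13 36 c6 is 9 bytes > B = 7, so hash it first: H(key) = 9b 08, then zero-pad to 7 bytes: K' = 9b 08 00 00 00 00 00.
K' ⊕ ipad = ad 3e 36 36 36 36 36; K' ⊕ opad = c7 54 5c 5c 5c 5c 5c.
m1: inner = H(ad 3e 36 36 36 36 36 48 4f 64) = 9e 56; tag = H(c7 54 5c 5c 5c 5c 5c 9e 56) = 31aa
m2: inner = H(ad 3e 36 36 36 36 36 dc 05 a8) = 54 2e; tag = H(c7 54 5c 5c 5c 5c 5c 54 2e) = 0960 ← matches
m3: inner = H(ad 3e 36 36 36 36 36 7c a0 8b) = ef b1; tag = H(c7 54 5c 5c 5c 5c 5c ef b1) = 8cfb
m4: inner = H(ad 3e 36 36 36 36 36 1e 97 aa) = e6 72; tag = H(c7 54 5c 5c 5c 5c 5c e6 72) = 4df2

2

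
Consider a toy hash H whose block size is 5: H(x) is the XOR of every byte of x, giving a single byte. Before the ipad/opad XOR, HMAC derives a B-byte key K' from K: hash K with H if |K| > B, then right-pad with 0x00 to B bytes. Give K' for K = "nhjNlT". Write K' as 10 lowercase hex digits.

|K| = 6 > B = 5, so first hash the key.
H(K): XOR 6e⊕68⊕6a⊕4e⊕6c⊕54 = 1a.
Zero-pad H(K) = 1a to 5 bytes: K' = 1a 00 00 00 00.

1a00000000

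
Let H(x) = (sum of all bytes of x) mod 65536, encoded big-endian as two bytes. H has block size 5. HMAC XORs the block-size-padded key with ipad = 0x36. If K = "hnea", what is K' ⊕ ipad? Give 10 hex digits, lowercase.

Key "hnea" = 68 6e 65 61 is 4 bytes ≤ B = 5; zero-pad to 5 bytes: K' = 68 6e 65 61 00.
XOR each byte with 0x36: 68⊕36=5e, 6e⊕36=58, 65⊕36=53, 61⊕36=57, 00⊕36=36.

5e58535736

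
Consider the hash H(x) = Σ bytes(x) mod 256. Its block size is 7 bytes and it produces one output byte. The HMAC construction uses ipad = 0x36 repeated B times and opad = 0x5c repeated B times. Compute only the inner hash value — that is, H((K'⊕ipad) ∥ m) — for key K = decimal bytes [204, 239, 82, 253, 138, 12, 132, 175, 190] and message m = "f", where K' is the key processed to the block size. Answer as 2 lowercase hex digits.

Key decimal bytes [204, 239, 82, 253, 138, 12, 132, 175, 190] = cc ef 52 fd 8a 0c 84 af be is 9 bytes > B = 7, so hash it first: H(key) = 91, then zero-pad to 7 bytes: K' = 91 00 00 00 00 00 00.
K' ⊕ ipad = a7 36 36 36 36 36 36.
Inner input = a7 36 36 36 36 36 36 ∥ 66.
Inner hash: sum = 167+54+54+54+54+54+54+102 = 593; mod 256 = 81 → 51.

51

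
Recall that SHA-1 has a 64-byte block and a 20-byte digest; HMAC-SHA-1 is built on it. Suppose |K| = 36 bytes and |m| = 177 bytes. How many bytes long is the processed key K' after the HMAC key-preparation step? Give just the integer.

64

Key is 36 ≤ 64 bytes, zero-padded: |K'| = 64.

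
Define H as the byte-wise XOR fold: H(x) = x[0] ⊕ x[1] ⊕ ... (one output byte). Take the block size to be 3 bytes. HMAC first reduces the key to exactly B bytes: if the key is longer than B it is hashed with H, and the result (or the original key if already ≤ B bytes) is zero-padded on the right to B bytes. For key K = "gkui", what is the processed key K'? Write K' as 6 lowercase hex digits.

|K| = 4 > B = 3, so first hash the key.
H(K): XOR 67⊕6b⊕75⊕69 = 10.
Zero-pad H(K) = 10 to 3 bytes: K' = 10 00 00.

100000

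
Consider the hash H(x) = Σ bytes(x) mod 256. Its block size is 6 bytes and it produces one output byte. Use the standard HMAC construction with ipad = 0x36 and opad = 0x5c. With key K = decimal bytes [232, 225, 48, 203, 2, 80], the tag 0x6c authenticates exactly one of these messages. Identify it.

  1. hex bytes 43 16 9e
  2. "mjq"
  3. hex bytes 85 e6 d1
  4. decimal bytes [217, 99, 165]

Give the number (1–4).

3

Key decimal bytes [232, 225, 48, 203, 2, 80] = e8 e1 30 cb 02 50 is exactly B = 6 bytes: K' = e8 e1 30 cb 02 50.
K' ⊕ ipad = de d7 06 fd 34 66; K' ⊕ opad = b4 bd 6c 97 5e 0c.
m1: inner = H(de d7 06 fd 34 66 43 16 9e) = 49; tag = H(b4 bd 6c 97 5e 0c 49) = 27
m2: inner = H(de d7 06 fd 34 66 6d 6a 71) = 9a; tag = H(b4 bd 6c 97 5e 0c 9a) = 78
m3: inner = H(de d7 06 fd 34 66 85 e6 d1) = 8e; tag = H(b4 bd 6c 97 5e 0c 8e) = 6c ← matches
m4: inner = H(de d7 06 fd 34 66 d9 63 a5) = 33; tag = H(b4 bd 6c 97 5e 0c 33) = 11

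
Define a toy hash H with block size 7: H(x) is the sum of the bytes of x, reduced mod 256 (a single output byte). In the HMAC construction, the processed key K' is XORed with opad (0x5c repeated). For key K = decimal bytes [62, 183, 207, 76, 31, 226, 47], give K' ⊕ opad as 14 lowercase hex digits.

62eb931043be73

Key decimal bytes [62, 183, 207, 76, 31, 226, 47] = 3e b7 cf 4c 1f e2 2f is exactly B = 7 bytes: K' = 3e b7 cf 4c 1f e2 2f.
XOR each byte with 0x5c: 3e⊕5c=62, b7⊕5c=eb, cf⊕5c=93, 4c⊕5c=10, 1f⊕5c=43, e2⊕5c=be, 2f⊕5c=73.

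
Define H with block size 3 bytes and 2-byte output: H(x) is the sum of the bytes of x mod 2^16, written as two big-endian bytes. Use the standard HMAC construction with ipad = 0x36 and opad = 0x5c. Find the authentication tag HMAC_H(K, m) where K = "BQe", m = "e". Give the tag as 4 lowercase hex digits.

Key "BQe" = 42 51 65 is exactly B = 3 bytes: K' = 42 51 65.
K' ⊕ ipad = 74 67 53.  K' ⊕ opad = 1e 0d 39.
Inner input = (K'⊕ipad) ∥ m = 74 67 53 ∥ 65.
Inner hash: sum = 116+103+83+101 = 403 → 01 93.
Outer input = (K'⊕opad) ∥ inner = 1e 0d 39 ∥ 01 93.
Outer hash (tag): sum = 30+13+57+1+147 = 248 → 00 f8.

00f8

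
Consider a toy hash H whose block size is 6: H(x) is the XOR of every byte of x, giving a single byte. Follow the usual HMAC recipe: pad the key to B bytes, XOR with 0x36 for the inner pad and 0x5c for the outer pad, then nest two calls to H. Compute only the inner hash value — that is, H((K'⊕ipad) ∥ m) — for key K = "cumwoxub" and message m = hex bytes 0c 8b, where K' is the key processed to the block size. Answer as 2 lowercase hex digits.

Key "cumwoxub" = 63 75 6d 77 6f 78 75 62 is 8 bytes > B = 6, so hash it first: H(key) = 0c, then zero-pad to 6 bytes: K' = 0c 00 00 00 00 00.
K' ⊕ ipad = 3a 36 36 36 36 36.
Inner input = 3a 36 36 36 36 36 ∥ 0c 8b.
Inner hash: XOR 3a⊕36⊕36⊕36⊕36⊕36⊕0c⊕8b = 8b.

8b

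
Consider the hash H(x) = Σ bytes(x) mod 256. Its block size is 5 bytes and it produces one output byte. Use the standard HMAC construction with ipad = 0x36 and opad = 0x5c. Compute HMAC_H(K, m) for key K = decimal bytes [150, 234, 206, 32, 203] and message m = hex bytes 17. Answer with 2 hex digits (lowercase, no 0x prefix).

Key decimal bytes [150, 234, 206, 32, 203] = 96 ea ce 20 cb is exactly B = 5 bytes: K' = 96 ea ce 20 cb.
K' ⊕ ipad = a0 dc f8 16 fd.  K' ⊕ opad = ca b6 92 7c 97.
Inner input = (K'⊕ipad) ∥ m = a0 dc f8 16 fd ∥ 17.
Inner hash: sum = 160+220+248+22+253+23 = 926; mod 256 = 158 → 9e.
Outer input = (K'⊕opad) ∥ inner = ca b6 92 7c 97 ∥ 9e.
Outer hash (tag): sum = 202+182+146+124+151+158 = 963; mod 256 = 195 → c3.

c3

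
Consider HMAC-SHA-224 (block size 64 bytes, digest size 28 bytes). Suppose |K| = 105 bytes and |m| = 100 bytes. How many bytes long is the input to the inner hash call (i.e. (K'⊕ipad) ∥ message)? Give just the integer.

164

Key is 105 > 64 bytes, so it is hashed to 28 bytes then zero-padded to 64: |K'| = 64.
Inner input = (K'⊕ipad) ∥ m → 64 + 100 = 164 bytes.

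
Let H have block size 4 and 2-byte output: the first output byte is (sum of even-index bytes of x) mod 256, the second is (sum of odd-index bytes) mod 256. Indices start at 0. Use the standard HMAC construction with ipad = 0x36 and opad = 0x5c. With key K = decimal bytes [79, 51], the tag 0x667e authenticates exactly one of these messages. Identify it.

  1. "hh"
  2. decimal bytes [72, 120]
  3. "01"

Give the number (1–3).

Key decimal bytes [79, 51] = 4f 33 is 2 bytes ≤ B = 4; zero-pad to 4 bytes: K' = 4f 33 00 00.
K' ⊕ ipad = 79 05 36 36; K' ⊕ opad = 13 6f 5c 5c.
m1: inner = H(79 05 36 36 68 68) = 17 a3; tag = H(13 6f 5c 5c 17 a3) = 866e
m2: inner = H(79 05 36 36 48 78) = f7 b3; tag = H(13 6f 5c 5c f7 b3) = 667e ← matches
m3: inner = H(79 05 36 36 30 31) = df 6c; tag = H(13 6f 5c 5c df 6c) = 4e37

2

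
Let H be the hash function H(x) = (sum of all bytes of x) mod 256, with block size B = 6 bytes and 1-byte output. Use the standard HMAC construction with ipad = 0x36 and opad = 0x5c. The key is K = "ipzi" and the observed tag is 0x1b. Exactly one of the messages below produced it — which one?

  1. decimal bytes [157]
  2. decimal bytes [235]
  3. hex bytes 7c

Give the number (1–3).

2

Key "ipzi" = 69 70 7a 69 is 4 bytes ≤ B = 6; zero-pad to 6 bytes: K' = 69 70 7a 69 00 00.
K' ⊕ ipad = 5f 46 4c 5f 36 36; K' ⊕ opad = 35 2c 26 35 5c 5c.
m1: inner = H(5f 46 4c 5f 36 36 9d) = 59; tag = H(35 2c 26 35 5c 5c 59) = cd
m2: inner = H(5f 46 4c 5f 36 36 eb) = a7; tag = H(35 2c 26 35 5c 5c a7) = 1b ← matches
m3: inner = H(5f 46 4c 5f 36 36 7c) = 38; tag = H(35 2c 26 35 5c 5c 38) = ac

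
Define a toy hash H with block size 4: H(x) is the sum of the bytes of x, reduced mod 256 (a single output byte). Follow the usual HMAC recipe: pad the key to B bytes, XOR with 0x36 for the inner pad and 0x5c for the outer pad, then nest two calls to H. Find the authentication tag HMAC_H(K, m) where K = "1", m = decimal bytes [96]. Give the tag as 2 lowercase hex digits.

Key "1" = 31 is 1 byte ≤ B = 4; zero-pad to 4 bytes: K' = 31 00 00 00.
K' ⊕ ipad = 07 36 36 36.  K' ⊕ opad = 6d 5c 5c 5c.
Inner input = (K'⊕ipad) ∥ m = 07 36 36 36 ∥ 60.
Inner hash: sum = 7+54+54+54+96 = 265; mod 256 = 9 → 09.
Outer input = (K'⊕opad) ∥ inner = 6d 5c 5c 5c ∥ 09.
Outer hash (tag): sum = 109+92+92+92+9 = 394; mod 256 = 138 → 8a.

8a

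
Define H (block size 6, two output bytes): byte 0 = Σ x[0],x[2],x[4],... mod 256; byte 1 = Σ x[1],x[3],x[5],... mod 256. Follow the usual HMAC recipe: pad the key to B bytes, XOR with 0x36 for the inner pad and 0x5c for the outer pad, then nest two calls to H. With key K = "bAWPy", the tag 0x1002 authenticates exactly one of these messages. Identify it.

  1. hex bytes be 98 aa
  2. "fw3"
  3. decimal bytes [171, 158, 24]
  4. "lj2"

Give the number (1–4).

4

Key "bAWPy" = 62 41 57 50 79 is 5 bytes ≤ B = 6; zero-pad to 6 bytes: K' = 62 41 57 50 79 00.
K' ⊕ ipad = 54 77 61 66 4f 36; K' ⊕ opad = 3e 1d 0b 0c 25 5c.
m1: inner = H(54 77 61 66 4f 36 be 98 aa) = 6c ab; tag = H(3e 1d 0b 0c 25 5c 6c ab) = da30
m2: inner = H(54 77 61 66 4f 36 66 77 33) = 9d 8a; tag = H(3e 1d 0b 0c 25 5c 9d 8a) = 0b0f
m3: inner = H(54 77 61 66 4f 36 ab 9e 18) = c7 b1; tag = H(3e 1d 0b 0c 25 5c c7 b1) = 3536
m4: inner = H(54 77 61 66 4f 36 6c 6a 32) = a2 7d; tag = H(3e 1d 0b 0c 25 5c a2 7d) = 1002 ← matches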